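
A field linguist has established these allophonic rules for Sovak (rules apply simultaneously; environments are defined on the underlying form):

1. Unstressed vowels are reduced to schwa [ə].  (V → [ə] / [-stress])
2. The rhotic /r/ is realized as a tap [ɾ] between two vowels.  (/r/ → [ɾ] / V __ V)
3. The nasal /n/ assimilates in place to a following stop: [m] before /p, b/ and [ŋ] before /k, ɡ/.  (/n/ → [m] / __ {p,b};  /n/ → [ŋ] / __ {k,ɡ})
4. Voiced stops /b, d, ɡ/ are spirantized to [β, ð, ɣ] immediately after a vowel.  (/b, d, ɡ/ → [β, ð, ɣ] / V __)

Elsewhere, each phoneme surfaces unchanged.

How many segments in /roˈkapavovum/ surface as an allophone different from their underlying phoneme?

Segments that undergo a rule: /o/ → [ə] (rule 1); /a/ → [ə] (rule 1); /o/ → [ə] (rule 1); /u/ → [ə] (rule 1).
All other segments surface unchanged.

4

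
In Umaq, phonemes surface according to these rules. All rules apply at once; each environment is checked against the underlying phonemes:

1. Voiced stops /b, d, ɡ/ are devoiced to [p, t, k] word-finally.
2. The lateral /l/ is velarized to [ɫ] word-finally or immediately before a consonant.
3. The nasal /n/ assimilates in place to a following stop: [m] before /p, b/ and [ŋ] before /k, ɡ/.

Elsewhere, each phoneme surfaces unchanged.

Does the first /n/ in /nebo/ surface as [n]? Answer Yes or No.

Yes

/n/ — word-initial; rule 3 does not apply here → [n].
The actual realization is [n], which matches [n].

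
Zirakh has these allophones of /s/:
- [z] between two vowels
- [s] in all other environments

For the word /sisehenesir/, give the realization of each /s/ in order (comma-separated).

[s], [z], [z]

Occurrence 1 (position 1): no conditioning environment matches → elsewhere allophone [s].
Occurrence 2 (position 3): between two vowels → [z].
Occurrence 3 (position 9): between two vowels → [z].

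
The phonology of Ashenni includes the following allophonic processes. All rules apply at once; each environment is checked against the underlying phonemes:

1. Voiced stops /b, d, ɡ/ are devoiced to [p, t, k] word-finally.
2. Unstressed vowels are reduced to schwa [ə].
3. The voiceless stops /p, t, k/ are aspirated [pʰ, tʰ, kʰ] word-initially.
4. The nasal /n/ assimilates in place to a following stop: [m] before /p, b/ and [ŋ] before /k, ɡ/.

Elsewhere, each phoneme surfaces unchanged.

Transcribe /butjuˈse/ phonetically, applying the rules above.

/b/ (word-initial): rule 1 targets it, but not word-finally → unchanged [b].
/u/ meets the environment for rule 2 (in an unstressed syllable) → [ə].
/t/ — between /u/ and /j/; rule 3 does not apply here → [t].
/u/ meets the environment for rule 2 (in an unstressed syllable) → [ə].
/e/ (word-final) fails the environment for rule 2, so it stays [e].

[bətjəˈse]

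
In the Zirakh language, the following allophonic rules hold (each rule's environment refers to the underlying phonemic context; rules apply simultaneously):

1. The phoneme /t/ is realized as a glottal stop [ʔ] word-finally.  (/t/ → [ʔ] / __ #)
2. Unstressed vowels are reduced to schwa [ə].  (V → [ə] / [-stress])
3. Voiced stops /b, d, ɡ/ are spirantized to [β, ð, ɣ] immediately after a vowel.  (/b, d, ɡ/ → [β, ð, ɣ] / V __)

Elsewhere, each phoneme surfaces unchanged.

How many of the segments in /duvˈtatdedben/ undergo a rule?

4

Segments that undergo a rule: /u/ → [ə] (rule 2); /e/ → [ə] (rule 2); /d/ → [ð] (rule 3); /e/ → [ə] (rule 2).
All other segments surface unchanged.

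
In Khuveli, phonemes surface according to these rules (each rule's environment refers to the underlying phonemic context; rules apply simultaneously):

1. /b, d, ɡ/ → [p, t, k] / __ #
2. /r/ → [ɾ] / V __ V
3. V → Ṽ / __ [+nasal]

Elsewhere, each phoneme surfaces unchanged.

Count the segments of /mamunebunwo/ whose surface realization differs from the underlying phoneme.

Segments that undergo a rule: /a/ → [ã] (rule 3); /u/ → [ũ] (rule 3); /u/ → [ũ] (rule 3).
All other segments surface unchanged.

3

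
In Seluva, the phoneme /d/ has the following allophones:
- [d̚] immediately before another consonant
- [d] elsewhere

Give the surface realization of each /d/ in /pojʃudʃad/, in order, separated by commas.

[d̚], [d]

Occurrence 1 (position 6): immediately before another consonant → [d̚].
Occurrence 2 (position 9): no conditioning environment matches → elsewhere allophone [d].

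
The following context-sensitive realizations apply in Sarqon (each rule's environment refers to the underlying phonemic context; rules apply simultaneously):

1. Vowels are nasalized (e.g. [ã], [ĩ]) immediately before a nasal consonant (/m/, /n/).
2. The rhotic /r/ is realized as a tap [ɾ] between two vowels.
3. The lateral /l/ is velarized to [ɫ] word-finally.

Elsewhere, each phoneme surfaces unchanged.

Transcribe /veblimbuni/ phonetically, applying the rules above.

[veblĩmbũni]

/v/ stays [v].
/e/ (between /v/ and /b/) fails the environment for rule 1, so it stays [e].
/b/ (between /e/ and /l/) is unaffected → [b].
/l/ (between /b/ and /i/): rule 3 targets it, but not word-finally → unchanged [l].
/i/ (between /l/ and /m/): before a nasal consonant, so rule 1 applies → [ĩ].
/m/ (between /i/ and /b/): no rule targets it → [m].
/b/ stays [b].
Rule 1 applies to /u/ (between /b/ and /n/: before a nasal consonant) → [ũ].
/n/ (between /u/ and /i/): no rule targets it → [n].
/i/ (word-final) fails the environment for rule 1, so it stays [i].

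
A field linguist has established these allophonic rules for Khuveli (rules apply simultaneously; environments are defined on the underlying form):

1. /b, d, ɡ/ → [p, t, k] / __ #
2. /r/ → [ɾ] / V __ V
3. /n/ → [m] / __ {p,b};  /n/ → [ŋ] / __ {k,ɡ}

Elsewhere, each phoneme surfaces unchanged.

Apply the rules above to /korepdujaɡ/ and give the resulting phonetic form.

[koɾepdujak]

/k/ (word-initial) is unaffected → [k].
/o/ — not in any rule's target class → [o].
/r/ (between /o/ and /e/) occurs between two vowels → [ɾ] by rule 2.
/e/ — not in any rule's target class → [e].
/p/ (between /e/ and /d/) is unaffected → [p].
/d/ (between /p/ and /u/) fails the environment for rule 1, so it stays [d].
/u/ stays [u].
/j/ (between /u/ and /a/): no rule targets it → [j].
/a/ — not in any rule's target class → [a].
/ɡ/ — word-final, word-finally — surfaces as [k] (rule 1).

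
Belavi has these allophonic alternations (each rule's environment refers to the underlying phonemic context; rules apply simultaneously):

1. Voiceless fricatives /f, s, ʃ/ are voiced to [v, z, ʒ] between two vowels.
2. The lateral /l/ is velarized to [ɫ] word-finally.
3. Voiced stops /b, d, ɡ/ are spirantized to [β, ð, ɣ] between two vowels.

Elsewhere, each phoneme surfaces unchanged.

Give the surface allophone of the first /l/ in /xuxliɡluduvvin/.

[l]

/l/ (between /x/ and /i/): rule 2 targets it, but not word-finally → unchanged [l].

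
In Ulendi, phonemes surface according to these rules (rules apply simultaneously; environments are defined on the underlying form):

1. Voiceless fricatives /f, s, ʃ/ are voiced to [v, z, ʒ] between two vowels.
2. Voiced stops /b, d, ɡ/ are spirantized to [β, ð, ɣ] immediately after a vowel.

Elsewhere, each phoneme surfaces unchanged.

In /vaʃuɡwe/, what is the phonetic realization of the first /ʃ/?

[ʒ]

Rule 1 applies to /ʃ/ (between /a/ and /u/: between two vowels) → [ʒ].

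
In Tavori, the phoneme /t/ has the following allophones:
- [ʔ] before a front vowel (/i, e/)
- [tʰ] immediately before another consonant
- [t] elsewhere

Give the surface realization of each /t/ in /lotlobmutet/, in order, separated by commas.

Occurrence 1 (position 3): immediately before another consonant → [tʰ].
Occurrence 2 (position 9): before a front vowel (/i, e/) → [ʔ].
Occurrence 3 (position 11): no conditioning environment matches → elsewhere allophone [t].

[tʰ], [ʔ], [t]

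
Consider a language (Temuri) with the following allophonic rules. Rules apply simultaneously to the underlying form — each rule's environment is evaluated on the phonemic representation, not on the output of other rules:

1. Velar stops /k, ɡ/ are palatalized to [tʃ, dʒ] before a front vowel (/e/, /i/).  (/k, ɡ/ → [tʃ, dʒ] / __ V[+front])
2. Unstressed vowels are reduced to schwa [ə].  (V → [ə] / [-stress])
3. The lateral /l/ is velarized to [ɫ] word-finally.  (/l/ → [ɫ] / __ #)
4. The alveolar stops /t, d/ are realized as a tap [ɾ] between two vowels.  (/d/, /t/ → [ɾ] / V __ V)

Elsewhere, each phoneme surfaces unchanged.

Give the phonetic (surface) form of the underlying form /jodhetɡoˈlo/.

[jədhətɡəˈlo]

/j/ (word-initial) is unaffected → [j].
/o/ — between /j/ and /d/, in an unstressed syllable — surfaces as [ə] (rule 2).
/d/ (between /o/ and /h/) is in the target of rule 4 but the environment (between two vowels) is not met → [d].
/h/ stays [h].
/e/ meets the environment for rule 2 (in an unstressed syllable) → [ə].
/t/ (between /e/ and /ɡ/) fails the environment for rule 4, so it stays [t].
/ɡ/ (between /t/ and /o/) is in the target of rule 1 but the environment (before a front vowel) is not met → [ɡ].
/o/ (between /ɡ/ and /l/): in an unstressed syllable, so rule 2 applies → [ə].
/l/ (between /o/ and /o/) is in the target of rule 3 but the environment (word-finally) is not met → [l].
/o/ (word-final): rule 2 targets it, but not in an unstressed syllable → unchanged [o].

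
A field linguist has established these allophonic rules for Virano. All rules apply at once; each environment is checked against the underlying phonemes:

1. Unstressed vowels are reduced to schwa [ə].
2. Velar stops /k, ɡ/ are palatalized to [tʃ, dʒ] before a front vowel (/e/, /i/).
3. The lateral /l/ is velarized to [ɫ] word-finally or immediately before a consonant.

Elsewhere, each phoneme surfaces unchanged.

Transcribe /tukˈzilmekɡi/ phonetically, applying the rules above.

[təkˈziɫməkdʒə]

/t/ (word-initial) is unaffected → [t].
/u/ — between /t/ and /k/, in an unstressed syllable — surfaces as [ə] (rule 1).
/k/ — between /u/ and /z/; rule 2 does not apply here → [k].
/z/ (between /k/ and /i/): no rule targets it → [z].
/i/ (between /z/ and /l/) is in the target of rule 1 but the environment (in an unstressed syllable) is not met → [i].
/l/ meets the environment for rule 3 (word-finally or immediately before a consonant) → [ɫ].
/m/ (between /l/ and /e/) is unaffected → [m].
/e/ meets the environment for rule 1 (in an unstressed syllable) → [ə].
/k/ (between /e/ and /ɡ/) fails the environment for rule 2, so it stays [k].
/ɡ/ meets the environment for rule 2 (before a front vowel) → [dʒ].
/i/ — word-final, in an unstressed syllable — surfaces as [ə] (rule 1).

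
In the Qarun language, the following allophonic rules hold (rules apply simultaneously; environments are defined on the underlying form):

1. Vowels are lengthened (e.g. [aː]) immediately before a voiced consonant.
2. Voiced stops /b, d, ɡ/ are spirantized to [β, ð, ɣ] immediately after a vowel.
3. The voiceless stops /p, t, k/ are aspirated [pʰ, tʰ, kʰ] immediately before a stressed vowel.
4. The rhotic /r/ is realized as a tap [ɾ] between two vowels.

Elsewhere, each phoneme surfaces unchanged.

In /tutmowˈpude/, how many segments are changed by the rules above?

4

Segments that undergo a rule: /o/ → [oː] (rule 1); /p/ → [pʰ] (rule 3); /u/ → [uː] (rule 1); /d/ → [ð] (rule 2).
All other segments surface unchanged.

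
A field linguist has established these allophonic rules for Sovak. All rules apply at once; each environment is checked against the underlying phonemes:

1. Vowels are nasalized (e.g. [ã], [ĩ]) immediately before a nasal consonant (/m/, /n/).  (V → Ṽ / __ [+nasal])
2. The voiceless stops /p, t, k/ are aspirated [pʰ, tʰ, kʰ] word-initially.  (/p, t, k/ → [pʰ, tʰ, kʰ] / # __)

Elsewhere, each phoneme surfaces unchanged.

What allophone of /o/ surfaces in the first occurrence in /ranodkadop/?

[o]

/o/ (between /n/ and /d/) fails the environment for rule 1, so it stays [o].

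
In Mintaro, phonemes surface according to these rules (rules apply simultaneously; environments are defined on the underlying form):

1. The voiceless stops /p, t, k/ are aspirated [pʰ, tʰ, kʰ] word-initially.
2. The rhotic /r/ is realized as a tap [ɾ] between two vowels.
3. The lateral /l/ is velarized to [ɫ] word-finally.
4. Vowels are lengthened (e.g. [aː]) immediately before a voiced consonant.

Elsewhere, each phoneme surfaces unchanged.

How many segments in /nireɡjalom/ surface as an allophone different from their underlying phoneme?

Segments that undergo a rule: /i/ → [iː] (rule 4); /r/ → [ɾ] (rule 2); /e/ → [eː] (rule 4); /a/ → [aː] (rule 4); /o/ → [oː] (rule 4).
All other segments surface unchanged.

5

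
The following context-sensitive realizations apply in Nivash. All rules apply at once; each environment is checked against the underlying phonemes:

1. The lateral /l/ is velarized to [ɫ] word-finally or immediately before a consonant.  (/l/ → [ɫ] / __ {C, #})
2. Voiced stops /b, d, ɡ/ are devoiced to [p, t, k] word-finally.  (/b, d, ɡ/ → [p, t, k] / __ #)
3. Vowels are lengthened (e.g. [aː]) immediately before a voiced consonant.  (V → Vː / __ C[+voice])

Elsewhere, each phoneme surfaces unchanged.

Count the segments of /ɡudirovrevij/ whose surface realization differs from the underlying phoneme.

Segments that undergo a rule: /u/ → [uː] (rule 3); /i/ → [iː] (rule 3); /o/ → [oː] (rule 3); /e/ → [eː] (rule 3); /i/ → [iː] (rule 3).
All other segments surface unchanged.

5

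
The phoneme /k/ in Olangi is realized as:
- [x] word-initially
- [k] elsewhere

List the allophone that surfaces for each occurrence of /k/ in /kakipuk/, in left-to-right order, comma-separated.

[x], [k], [k]

Occurrence 1 (position 1): word-initially → [x].
Occurrence 2 (position 3): no conditioning environment matches → elsewhere allophone [k].
Occurrence 3 (position 7): no conditioning environment matches → elsewhere allophone [k].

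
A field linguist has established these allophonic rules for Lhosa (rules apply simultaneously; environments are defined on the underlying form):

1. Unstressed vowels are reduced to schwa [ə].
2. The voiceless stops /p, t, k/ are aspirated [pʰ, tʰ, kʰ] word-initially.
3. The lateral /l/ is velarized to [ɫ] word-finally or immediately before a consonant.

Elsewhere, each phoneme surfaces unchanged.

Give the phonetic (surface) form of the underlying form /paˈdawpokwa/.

Rule 2 applies to /p/ (word-initial: word-initially) → [pʰ].
/a/ (between /p/ and /d/): in an unstressed syllable, so rule 1 applies → [ə].
/d/ — not in any rule's target class → [d].
/a/ (between /d/ and /w/) is in the target of rule 1 but the environment (in an unstressed syllable) is not met → [a].
/w/ stays [w].
/p/ (between /w/ and /o/): rule 2 targets it, but not word-initially → unchanged [p].
/o/ (between /p/ and /k/): in an unstressed syllable, so rule 1 applies → [ə].
/k/ — between /o/ and /w/; rule 2 does not apply here → [k].
/w/ (between /k/ and /a/): no rule targets it → [w].
Rule 1 applies to /a/ (word-final: in an unstressed syllable) → [ə].

[pʰəˈdawpəkwə]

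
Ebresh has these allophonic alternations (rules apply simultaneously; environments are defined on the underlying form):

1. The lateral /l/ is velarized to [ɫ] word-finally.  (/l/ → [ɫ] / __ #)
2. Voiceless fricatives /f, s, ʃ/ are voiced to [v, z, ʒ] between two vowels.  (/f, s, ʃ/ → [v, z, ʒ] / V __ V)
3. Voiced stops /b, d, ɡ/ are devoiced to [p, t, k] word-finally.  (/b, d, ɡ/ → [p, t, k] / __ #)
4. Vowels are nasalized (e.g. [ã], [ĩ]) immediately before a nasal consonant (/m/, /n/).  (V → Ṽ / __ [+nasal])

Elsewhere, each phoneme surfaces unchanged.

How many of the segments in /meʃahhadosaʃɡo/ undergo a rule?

2

Segments that undergo a rule: /ʃ/ → [ʒ] (rule 2); /s/ → [z] (rule 2).
All other segments surface unchanged.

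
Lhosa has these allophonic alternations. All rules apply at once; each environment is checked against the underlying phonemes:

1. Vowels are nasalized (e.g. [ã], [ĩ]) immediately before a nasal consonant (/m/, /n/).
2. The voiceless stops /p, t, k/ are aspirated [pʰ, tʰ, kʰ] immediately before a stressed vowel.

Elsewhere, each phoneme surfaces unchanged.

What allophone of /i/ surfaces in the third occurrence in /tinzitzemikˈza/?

/i/ — between /m/ and /k/; rule 1 does not apply here → [i].

[i]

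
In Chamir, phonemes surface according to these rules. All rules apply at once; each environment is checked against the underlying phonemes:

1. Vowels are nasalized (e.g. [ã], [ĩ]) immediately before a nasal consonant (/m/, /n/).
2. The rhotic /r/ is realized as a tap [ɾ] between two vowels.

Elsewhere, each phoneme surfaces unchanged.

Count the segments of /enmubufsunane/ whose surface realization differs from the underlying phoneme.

Segments that undergo a rule: /e/ → [ẽ] (rule 1); /u/ → [ũ] (rule 1); /a/ → [ã] (rule 1).
All other segments surface unchanged.

3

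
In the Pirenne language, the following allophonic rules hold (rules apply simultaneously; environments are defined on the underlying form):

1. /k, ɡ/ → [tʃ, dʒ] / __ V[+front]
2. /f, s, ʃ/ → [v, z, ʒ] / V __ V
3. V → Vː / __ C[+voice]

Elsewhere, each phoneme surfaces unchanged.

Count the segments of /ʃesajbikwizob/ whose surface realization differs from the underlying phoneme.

4

Segments that undergo a rule: /s/ → [z] (rule 2); /a/ → [aː] (rule 3); /i/ → [iː] (rule 3); /o/ → [oː] (rule 3).
All other segments surface unchanged.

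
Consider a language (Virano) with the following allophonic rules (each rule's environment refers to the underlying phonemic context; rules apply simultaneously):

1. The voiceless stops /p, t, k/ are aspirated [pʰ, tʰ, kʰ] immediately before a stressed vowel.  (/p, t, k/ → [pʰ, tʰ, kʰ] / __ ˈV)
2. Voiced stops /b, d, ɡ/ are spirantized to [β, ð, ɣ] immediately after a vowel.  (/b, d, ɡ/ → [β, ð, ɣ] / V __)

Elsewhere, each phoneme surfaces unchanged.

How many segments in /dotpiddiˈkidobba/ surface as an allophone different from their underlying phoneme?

4

Segments that undergo a rule: /d/ → [ð] (rule 2); /k/ → [kʰ] (rule 1); /d/ → [ð] (rule 2); /b/ → [β] (rule 2).
All other segments surface unchanged.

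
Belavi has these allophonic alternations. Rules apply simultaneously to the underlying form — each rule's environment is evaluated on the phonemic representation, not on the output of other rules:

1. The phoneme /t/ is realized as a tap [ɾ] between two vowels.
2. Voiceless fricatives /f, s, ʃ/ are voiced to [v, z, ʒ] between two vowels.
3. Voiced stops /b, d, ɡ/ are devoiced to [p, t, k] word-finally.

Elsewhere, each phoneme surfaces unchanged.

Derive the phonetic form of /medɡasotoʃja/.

[medɡazoɾoʃja]

/m/ (word-initial): no rule targets it → [m].
/e/ — not in any rule's target class → [e].
/d/ — between /e/ and /ɡ/; rule 3 does not apply here → [d].
/ɡ/ (between /d/ and /a/): rule 3 targets it, but not word-finally → unchanged [ɡ].
/a/ (between /ɡ/ and /s/) is unaffected → [a].
/s/ (between /a/ and /o/): between two vowels, so rule 2 applies → [z].
/o/ (between /s/ and /t/) is unaffected → [o].
/t/ — between /o/ and /o/, between two vowels — surfaces as [ɾ] (rule 1).
/o/ (between /t/ and /ʃ/) is unaffected → [o].
/ʃ/ (between /o/ and /j/): rule 2 targets it, but not between two vowels → unchanged [ʃ].
/j/ (between /ʃ/ and /a/): no rule targets it → [j].
/a/ — not in any rule's target class → [a].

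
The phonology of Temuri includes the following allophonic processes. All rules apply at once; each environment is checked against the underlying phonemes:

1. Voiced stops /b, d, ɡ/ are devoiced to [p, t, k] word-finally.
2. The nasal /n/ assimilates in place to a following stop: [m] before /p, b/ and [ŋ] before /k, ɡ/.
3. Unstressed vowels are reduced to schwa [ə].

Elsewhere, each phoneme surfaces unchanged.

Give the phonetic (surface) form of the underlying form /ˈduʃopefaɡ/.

/d/ (word-initial): rule 1 targets it, but not word-finally → unchanged [d].
/u/ — between /d/ and /ʃ/; rule 3 does not apply here → [u].
/ʃ/ (between /u/ and /o/) is unaffected → [ʃ].
/o/ (between /ʃ/ and /p/): in an unstressed syllable, so rule 3 applies → [ə].
/p/ (between /o/ and /e/): no rule targets it → [p].
/e/ meets the environment for rule 3 (in an unstressed syllable) → [ə].
/f/ (between /e/ and /a/) is unaffected → [f].
Rule 3 applies to /a/ (between /f/ and /ɡ/: in an unstressed syllable) → [ə].
/ɡ/ meets the environment for rule 1 (word-finally) → [k].

[ˈduʃəpəfək]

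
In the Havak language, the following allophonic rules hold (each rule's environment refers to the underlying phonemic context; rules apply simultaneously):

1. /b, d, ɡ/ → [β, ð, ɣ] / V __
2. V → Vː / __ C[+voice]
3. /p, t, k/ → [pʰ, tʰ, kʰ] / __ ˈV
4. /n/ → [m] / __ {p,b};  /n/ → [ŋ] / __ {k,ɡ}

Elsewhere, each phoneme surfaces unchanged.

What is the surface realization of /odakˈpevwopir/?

[oːðakˈpʰeːvwopiːr]

/o/ (word-initial): before a voiced consonant, so rule 2 applies → [oː].
/d/ (between /o/ and /a/): immediately after a vowel, so rule 1 applies → [ð].
/a/ — between /d/ and /k/; rule 2 does not apply here → [a].
/k/ — between /a/ and /p/; rule 3 does not apply here → [k].
/p/ — between /k/ and /e/, immediately before a stressed vowel — surfaces as [pʰ] (rule 3).
/e/ (between /p/ and /v/): before a voiced consonant, so rule 2 applies → [eː].
/o/ (between /w/ and /p/) fails the environment for rule 2, so it stays [o].
/p/ (between /o/ and /i/) fails the environment for rule 3, so it stays [p].
/i/ — between /p/ and /r/, before a voiced consonant — surfaces as [iː] (rule 2).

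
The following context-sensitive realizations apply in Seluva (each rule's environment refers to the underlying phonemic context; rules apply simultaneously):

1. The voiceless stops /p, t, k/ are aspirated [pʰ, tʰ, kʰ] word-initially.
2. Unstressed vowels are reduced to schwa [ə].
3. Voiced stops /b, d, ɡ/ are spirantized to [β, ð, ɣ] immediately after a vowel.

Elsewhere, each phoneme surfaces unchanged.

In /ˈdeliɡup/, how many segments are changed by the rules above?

Segments that undergo a rule: /i/ → [ə] (rule 2); /ɡ/ → [ɣ] (rule 3); /u/ → [ə] (rule 2).
All other segments surface unchanged.

3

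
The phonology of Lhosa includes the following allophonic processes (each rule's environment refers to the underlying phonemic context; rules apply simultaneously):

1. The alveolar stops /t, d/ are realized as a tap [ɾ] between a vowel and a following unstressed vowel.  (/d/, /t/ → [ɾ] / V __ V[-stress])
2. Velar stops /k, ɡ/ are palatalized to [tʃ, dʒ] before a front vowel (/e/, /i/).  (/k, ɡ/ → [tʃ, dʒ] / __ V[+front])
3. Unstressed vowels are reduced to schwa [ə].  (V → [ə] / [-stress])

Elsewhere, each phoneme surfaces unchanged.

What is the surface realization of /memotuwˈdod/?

/e/ (between /m/ and /m/): in an unstressed syllable, so rule 3 applies → [ə].
/o/ (between /m/ and /t/) occurs in an unstressed syllable → [ə] by rule 3.
Rule 1 applies to /t/ (between /o/ and /u/: between a vowel and a following unstressed vowel) → [ɾ].
/u/ meets the environment for rule 3 (in an unstressed syllable) → [ə].
/d/ (between /w/ and /o/) is in the target of rule 1 but the environment (between a vowel and a following unstressed vowel) is not met → [d].
/o/ (between /d/ and /d/): rule 3 targets it, but not in an unstressed syllable → unchanged [o].
/d/ — word-final; rule 1 does not apply here → [d].

[məməɾəwˈdod]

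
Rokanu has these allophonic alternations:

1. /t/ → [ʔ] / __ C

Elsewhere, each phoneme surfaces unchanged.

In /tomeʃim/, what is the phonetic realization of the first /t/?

/t/ (word-initial) is in the target of rule 1 but the environment (immediately before a consonant) is not met → [t].

[t]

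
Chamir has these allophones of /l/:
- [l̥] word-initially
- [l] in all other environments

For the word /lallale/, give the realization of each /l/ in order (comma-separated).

Occurrence 1 (position 1): word-initially → [l̥].
Occurrence 2 (position 3): no conditioning environment matches → elsewhere allophone [l].
Occurrence 3 (position 4): no conditioning environment matches → elsewhere allophone [l].
Occurrence 4 (position 6): no conditioning environment matches → elsewhere allophone [l].

[l̥], [l], [l], [l]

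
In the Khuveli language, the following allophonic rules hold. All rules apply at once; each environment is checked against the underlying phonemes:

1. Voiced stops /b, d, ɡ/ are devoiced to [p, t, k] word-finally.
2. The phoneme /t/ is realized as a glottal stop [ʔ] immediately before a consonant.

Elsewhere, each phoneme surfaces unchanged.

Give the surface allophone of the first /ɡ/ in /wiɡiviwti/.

/ɡ/ (between /i/ and /i/) is in the target of rule 1 but the environment (word-finally) is not met → [ɡ].

[ɡ]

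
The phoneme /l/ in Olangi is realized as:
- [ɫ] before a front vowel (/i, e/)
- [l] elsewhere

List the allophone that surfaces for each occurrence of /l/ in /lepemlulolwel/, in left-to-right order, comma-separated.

Occurrence 1 (position 1): before a front vowel (/i, e/) → [ɫ].
Occurrence 2 (position 6): no conditioning environment matches → elsewhere allophone [l].
Occurrence 3 (position 8): no conditioning environment matches → elsewhere allophone [l].
Occurrence 4 (position 10): no conditioning environment matches → elsewhere allophone [l].
Occurrence 5 (position 13): no conditioning environment matches → elsewhere allophone [l].

[ɫ], [l], [l], [l], [l]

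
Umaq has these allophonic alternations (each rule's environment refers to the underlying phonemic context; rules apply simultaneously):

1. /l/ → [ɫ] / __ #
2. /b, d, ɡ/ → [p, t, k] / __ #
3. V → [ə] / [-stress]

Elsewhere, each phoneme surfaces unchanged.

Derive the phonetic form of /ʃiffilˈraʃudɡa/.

/i/ (between /ʃ/ and /f/): in an unstressed syllable, so rule 3 applies → [ə].
/i/ (between /f/ and /l/): in an unstressed syllable, so rule 3 applies → [ə].
/l/ (between /i/ and /r/): rule 1 targets it, but not word-finally → unchanged [l].
/a/ (between /r/ and /ʃ/): rule 3 targets it, but not in an unstressed syllable → unchanged [a].
/u/ (between /ʃ/ and /d/) occurs in an unstressed syllable → [ə] by rule 3.
/d/ (between /u/ and /ɡ/): rule 2 targets it, but not word-finally → unchanged [d].
/ɡ/ — between /d/ and /a/; rule 2 does not apply here → [ɡ].
/a/ — word-final, in an unstressed syllable — surfaces as [ə] (rule 3).

[ʃəffəlˈraʃədɡə]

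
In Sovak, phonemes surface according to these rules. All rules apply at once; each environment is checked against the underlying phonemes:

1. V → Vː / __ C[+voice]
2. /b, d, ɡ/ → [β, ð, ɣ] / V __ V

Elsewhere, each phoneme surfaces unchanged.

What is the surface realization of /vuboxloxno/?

[vuːβoxloxno]

/u/ meets the environment for rule 1 (before a voiced consonant) → [uː].
/b/ — between /u/ and /o/, between two vowels — surfaces as [β] (rule 2).
/o/ (between /b/ and /x/) fails the environment for rule 1, so it stays [o].
/o/ (between /l/ and /x/): rule 1 targets it, but not before a voiced consonant → unchanged [o].
/o/ (word-final) is in the target of rule 1 but the environment (before a voiced consonant) is not met → [o].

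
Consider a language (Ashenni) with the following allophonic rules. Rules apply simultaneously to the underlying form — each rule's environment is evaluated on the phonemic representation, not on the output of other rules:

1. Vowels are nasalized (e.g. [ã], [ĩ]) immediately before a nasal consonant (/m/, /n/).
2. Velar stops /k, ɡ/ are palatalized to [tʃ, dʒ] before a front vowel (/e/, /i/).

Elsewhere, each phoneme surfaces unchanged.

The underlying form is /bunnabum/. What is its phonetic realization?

/b/ (word-initial) is unaffected → [b].
/u/ — between /b/ and /n/, before a nasal consonant — surfaces as [ũ] (rule 1).
/n/ (between /u/ and /n/): no rule targets it → [n].
/n/ (between /n/ and /a/) is unaffected → [n].
/a/ — between /n/ and /b/; rule 1 does not apply here → [a].
/b/ stays [b].
/u/ — between /b/ and /m/, before a nasal consonant — surfaces as [ũ] (rule 1).
/m/ stays [m].

[bũnnabũm]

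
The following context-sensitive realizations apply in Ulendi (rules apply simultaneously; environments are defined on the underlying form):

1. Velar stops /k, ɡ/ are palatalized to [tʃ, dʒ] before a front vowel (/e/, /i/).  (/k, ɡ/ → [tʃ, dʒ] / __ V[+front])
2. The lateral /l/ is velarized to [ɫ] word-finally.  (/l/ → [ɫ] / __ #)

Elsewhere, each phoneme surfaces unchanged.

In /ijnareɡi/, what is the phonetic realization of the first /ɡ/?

[dʒ]

/ɡ/ — between /e/ and /i/, before a front vowel — surfaces as [dʒ] (rule 1).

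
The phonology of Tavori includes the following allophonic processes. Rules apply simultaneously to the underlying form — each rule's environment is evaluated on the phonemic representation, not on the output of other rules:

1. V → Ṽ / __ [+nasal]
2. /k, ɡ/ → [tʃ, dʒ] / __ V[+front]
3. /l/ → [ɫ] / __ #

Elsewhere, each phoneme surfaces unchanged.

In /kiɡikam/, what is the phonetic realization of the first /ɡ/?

[dʒ]

/ɡ/ meets the environment for rule 2 (before a front vowel) → [dʒ].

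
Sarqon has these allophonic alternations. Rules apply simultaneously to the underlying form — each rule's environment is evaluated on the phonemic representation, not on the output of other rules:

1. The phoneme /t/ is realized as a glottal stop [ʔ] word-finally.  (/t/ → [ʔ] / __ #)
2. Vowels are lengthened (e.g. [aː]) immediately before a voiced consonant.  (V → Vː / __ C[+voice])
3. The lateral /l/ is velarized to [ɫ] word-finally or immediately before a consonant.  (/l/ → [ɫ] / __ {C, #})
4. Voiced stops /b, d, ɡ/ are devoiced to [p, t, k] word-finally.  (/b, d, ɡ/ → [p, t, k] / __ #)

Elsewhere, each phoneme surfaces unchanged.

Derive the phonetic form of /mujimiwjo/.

/m/ — not in any rule's target class → [m].
/u/ — between /m/ and /j/, before a voiced consonant — surfaces as [uː] (rule 2).
/j/ (between /u/ and /i/) is unaffected → [j].
/i/ (between /j/ and /m/) occurs before a voiced consonant → [iː] by rule 2.
/m/ (between /i/ and /i/) is unaffected → [m].
/i/ (between /m/ and /w/) occurs before a voiced consonant → [iː] by rule 2.
/w/ stays [w].
/j/ (between /w/ and /o/) is unaffected → [j].
/o/ (word-final) is in the target of rule 2 but the environment (before a voiced consonant) is not met → [o].

[muːjiːmiːwjo]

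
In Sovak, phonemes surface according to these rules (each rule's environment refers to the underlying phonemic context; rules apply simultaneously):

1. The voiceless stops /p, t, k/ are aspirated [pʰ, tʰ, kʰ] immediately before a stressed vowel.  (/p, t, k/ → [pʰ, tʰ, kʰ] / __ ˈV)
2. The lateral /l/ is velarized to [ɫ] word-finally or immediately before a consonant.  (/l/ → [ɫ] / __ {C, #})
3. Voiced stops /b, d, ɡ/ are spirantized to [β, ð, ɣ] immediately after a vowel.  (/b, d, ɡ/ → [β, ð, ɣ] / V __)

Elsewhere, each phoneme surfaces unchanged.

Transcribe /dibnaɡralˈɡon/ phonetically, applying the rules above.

/d/ (word-initial) is in the target of rule 3 but the environment (immediately after a vowel) is not met → [d].
/b/ — between /i/ and /n/, immediately after a vowel — surfaces as [β] (rule 3).
/ɡ/ — between /a/ and /r/, immediately after a vowel — surfaces as [ɣ] (rule 3).
/l/ meets the environment for rule 2 (word-finally or immediately before a consonant) → [ɫ].
/ɡ/ — between /l/ and /o/; rule 3 does not apply here → [ɡ].

[diβnaɣraɫˈɡon]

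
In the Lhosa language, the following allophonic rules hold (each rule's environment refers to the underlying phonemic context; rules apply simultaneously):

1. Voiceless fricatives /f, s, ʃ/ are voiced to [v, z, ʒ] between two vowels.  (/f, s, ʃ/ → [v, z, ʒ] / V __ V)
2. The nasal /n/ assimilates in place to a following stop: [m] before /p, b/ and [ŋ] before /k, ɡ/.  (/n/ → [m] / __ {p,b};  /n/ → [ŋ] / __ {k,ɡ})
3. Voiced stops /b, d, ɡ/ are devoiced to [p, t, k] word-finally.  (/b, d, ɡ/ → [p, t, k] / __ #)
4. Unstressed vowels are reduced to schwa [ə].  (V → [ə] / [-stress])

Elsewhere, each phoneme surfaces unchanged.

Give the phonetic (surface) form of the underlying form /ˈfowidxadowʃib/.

[ˈfowədxədəwʃəp]

/f/ (word-initial): rule 1 targets it, but not between two vowels → unchanged [f].
/o/ (between /f/ and /w/) fails the environment for rule 4, so it stays [o].
/w/ (between /o/ and /i/): no rule targets it → [w].
/i/ meets the environment for rule 4 (in an unstressed syllable) → [ə].
/d/ (between /i/ and /x/) fails the environment for rule 3, so it stays [d].
/x/ (between /d/ and /a/) is unaffected → [x].
/a/ meets the environment for rule 4 (in an unstressed syllable) → [ə].
/d/ — between /a/ and /o/; rule 3 does not apply here → [d].
/o/ meets the environment for rule 4 (in an unstressed syllable) → [ə].
/w/ (between /o/ and /ʃ/): no rule targets it → [w].
/ʃ/ (between /w/ and /i/) fails the environment for rule 1, so it stays [ʃ].
Rule 4 applies to /i/ (between /ʃ/ and /b/: in an unstressed syllable) → [ə].
/b/ meets the environment for rule 3 (word-finally) → [p].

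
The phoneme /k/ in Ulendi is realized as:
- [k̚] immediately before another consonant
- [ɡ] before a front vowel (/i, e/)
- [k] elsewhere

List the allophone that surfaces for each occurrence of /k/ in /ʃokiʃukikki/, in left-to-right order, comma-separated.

Occurrence 1 (position 3): before a front vowel (/i, e/) → [ɡ].
Occurrence 2 (position 7): before a front vowel (/i, e/) → [ɡ].
Occurrence 3 (position 9): immediately before another consonant → [k̚].
Occurrence 4 (position 10): before a front vowel (/i, e/) → [ɡ].

[ɡ], [ɡ], [k̚], [ɡ]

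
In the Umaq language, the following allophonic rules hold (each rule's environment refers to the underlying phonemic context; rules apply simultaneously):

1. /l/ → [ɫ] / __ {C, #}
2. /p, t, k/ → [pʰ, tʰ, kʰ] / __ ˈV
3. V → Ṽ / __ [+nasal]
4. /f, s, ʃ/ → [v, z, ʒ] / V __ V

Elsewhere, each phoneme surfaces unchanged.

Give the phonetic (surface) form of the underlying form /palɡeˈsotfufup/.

/p/ (word-initial) is in the target of rule 2 but the environment (immediately before a stressed vowel) is not met → [p].
/a/ (between /p/ and /l/) fails the environment for rule 3, so it stays [a].
/l/ — between /a/ and /ɡ/, word-finally or immediately before a consonant — surfaces as [ɫ] (rule 1).
/ɡ/ (between /l/ and /e/): no rule targets it → [ɡ].
/e/ (between /ɡ/ and /s/) fails the environment for rule 3, so it stays [e].
/s/ — between /e/ and /o/, between two vowels — surfaces as [z] (rule 4).
/o/ (between /s/ and /t/): rule 3 targets it, but not before a nasal consonant → unchanged [o].
/t/ — between /o/ and /f/; rule 2 does not apply here → [t].
/f/ (between /t/ and /u/) is in the target of rule 4 but the environment (between two vowels) is not met → [f].
/u/ (between /f/ and /f/) is in the target of rule 3 but the environment (before a nasal consonant) is not met → [u].
/f/ meets the environment for rule 4 (between two vowels) → [v].
/u/ (between /f/ and /p/): rule 3 targets it, but not before a nasal consonant → unchanged [u].
/p/ — word-final; rule 2 does not apply here → [p].

[paɫɡeˈzotfuvup]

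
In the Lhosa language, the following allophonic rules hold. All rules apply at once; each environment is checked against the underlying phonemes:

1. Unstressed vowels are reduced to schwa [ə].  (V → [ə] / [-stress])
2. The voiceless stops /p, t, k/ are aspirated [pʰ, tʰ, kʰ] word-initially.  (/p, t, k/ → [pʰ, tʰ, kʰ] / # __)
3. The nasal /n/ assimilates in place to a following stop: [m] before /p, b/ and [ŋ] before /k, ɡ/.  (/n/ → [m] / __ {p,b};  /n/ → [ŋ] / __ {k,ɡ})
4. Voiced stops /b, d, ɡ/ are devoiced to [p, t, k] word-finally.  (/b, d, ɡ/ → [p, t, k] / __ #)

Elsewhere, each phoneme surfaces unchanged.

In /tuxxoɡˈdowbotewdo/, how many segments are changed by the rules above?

6

Segments that undergo a rule: /t/ → [tʰ] (rule 2); /u/ → [ə] (rule 1); /o/ → [ə] (rule 1); /o/ → [ə] (rule 1); /e/ → [ə] (rule 1); /o/ → [ə] (rule 1).
All other segments surface unchanged.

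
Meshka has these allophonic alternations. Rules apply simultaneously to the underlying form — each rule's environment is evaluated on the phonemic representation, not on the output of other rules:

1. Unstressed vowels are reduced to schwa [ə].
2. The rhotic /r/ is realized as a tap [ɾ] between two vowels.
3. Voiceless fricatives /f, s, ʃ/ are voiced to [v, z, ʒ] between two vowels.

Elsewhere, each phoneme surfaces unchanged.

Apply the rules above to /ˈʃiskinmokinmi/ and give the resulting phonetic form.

/ʃ/ (word-initial) fails the environment for rule 3, so it stays [ʃ].
/i/ (between /ʃ/ and /s/): rule 1 targets it, but not in an unstressed syllable → unchanged [i].
/s/ (between /i/ and /k/): rule 3 targets it, but not between two vowels → unchanged [s].
Rule 1 applies to /i/ (between /k/ and /n/: in an unstressed syllable) → [ə].
/o/ (between /m/ and /k/) occurs in an unstressed syllable → [ə] by rule 1.
/i/ meets the environment for rule 1 (in an unstressed syllable) → [ə].
/i/ (word-final): in an unstressed syllable, so rule 1 applies → [ə].

[ˈʃiskənməkənmə]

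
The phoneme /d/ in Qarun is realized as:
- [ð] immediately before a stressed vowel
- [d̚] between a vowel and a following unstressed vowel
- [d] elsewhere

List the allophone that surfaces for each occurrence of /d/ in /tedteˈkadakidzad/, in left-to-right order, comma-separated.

Occurrence 1 (position 3): no conditioning environment matches → elsewhere allophone [d].
Occurrence 2 (position 8): between a vowel and a following unstressed vowel → [d̚].
Occurrence 3 (position 12): no conditioning environment matches → elsewhere allophone [d].
Occurrence 4 (position 15): no conditioning environment matches → elsewhere allophone [d].

[d], [d̚], [d], [d]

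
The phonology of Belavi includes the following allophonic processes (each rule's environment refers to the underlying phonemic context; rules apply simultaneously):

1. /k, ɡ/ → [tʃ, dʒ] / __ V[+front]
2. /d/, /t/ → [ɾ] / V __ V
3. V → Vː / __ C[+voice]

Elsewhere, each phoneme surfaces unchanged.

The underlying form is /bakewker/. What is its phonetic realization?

[batʃeːwtʃeːr]

/a/ (between /b/ and /k/): rule 3 targets it, but not before a voiced consonant → unchanged [a].
/k/ meets the environment for rule 1 (before a front vowel) → [tʃ].
/e/ — between /k/ and /w/, before a voiced consonant — surfaces as [eː] (rule 3).
/k/ (between /w/ and /e/): before a front vowel, so rule 1 applies → [tʃ].
/e/ (between /k/ and /r/) occurs before a voiced consonant → [eː] by rule 3.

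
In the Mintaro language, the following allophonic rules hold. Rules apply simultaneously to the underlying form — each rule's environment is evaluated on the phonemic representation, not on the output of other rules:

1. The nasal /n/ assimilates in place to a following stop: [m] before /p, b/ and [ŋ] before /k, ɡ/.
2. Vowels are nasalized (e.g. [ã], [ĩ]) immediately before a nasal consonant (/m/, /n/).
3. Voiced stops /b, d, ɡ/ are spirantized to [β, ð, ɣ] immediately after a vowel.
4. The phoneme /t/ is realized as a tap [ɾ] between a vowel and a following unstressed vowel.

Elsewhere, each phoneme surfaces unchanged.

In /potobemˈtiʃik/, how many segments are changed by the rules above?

3

Segments that undergo a rule: /t/ → [ɾ] (rule 4); /b/ → [β] (rule 3); /e/ → [ẽ] (rule 2).
All other segments surface unchanged.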